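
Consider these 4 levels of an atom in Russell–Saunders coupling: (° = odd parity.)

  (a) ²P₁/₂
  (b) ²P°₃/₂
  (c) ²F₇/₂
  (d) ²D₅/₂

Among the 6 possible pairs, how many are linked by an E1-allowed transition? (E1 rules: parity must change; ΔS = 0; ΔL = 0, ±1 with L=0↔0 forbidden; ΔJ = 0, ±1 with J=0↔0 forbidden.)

(a)–(b): allowed.
(a)–(c): forbidden (parity, ΔL, ΔJ).
(a)–(d): forbidden (parity, ΔJ).
(b)–(c): forbidden (ΔL, ΔJ).
(b)–(d): allowed.
(c)–(d): forbidden (parity).
Allowed pairs: 2 of 6.

2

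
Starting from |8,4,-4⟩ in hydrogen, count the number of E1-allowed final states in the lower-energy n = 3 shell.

E1 requires l_f ∈ {3, 5}, but neither lies in [0, 2], so no final state is reachable.
Total: 0.

0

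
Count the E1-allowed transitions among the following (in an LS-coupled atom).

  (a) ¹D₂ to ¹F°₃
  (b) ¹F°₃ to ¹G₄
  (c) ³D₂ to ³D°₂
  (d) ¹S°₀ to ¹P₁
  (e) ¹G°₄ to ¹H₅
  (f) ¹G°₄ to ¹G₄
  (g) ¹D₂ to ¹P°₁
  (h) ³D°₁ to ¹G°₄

(a) allowed
(b) allowed
(c) allowed
(d) allowed
(e) allowed
(f) allowed
(g) allowed
(h) forbidden (parity, ΔS, ΔL, ΔJ fail)
Total allowed: 7 of 8.

7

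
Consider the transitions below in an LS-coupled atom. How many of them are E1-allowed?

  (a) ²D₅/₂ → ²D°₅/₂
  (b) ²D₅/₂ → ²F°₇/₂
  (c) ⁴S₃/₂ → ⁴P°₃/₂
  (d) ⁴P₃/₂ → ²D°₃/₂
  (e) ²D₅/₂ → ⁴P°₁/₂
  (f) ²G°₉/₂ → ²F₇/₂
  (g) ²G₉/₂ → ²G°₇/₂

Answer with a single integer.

(a) allowed
(b) allowed
(c) allowed
(d) forbidden (ΔS fails)
(e) forbidden (ΔS, ΔJ fail)
(f) allowed
(g) allowed
Total allowed: 5 of 7.

5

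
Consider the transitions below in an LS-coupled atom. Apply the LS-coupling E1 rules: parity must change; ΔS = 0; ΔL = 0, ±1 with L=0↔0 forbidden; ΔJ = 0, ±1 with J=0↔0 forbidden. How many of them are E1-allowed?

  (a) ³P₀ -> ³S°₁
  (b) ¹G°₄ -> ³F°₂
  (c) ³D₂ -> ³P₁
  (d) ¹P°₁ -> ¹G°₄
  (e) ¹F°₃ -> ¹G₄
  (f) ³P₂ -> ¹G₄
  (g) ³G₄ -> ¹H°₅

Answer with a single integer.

2

(a) allowed
(b) forbidden (parity, ΔS, ΔJ fail)
(c) forbidden (parity fails)
(d) forbidden (parity, ΔL, ΔJ fail)
(e) allowed
(f) forbidden (parity, ΔS, ΔL, ΔJ fail)
(g) forbidden (ΔS fails)
Total allowed: 2 of 7.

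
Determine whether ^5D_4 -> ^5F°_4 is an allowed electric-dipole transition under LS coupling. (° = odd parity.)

Initial level: S=2, L=2, J=4, parity even. Final level: S=2, L=3, J=4, parity odd.
Parity must change: even → odd — ok.
ΔL = 0, ±1 (not L=0↔0): L: 2 → 3, ΔL = +1 — ok.
ΔS = 0: S: 2 → 2 — ok.
ΔJ = 0, ±1 (not J=0↔0): J: 4 → 4, ΔJ = +0 — ok.
All four E1 rules are satisfied.

allowed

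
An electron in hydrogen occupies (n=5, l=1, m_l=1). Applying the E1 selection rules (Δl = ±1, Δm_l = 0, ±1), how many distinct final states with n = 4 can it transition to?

4

E1 requires Δl = ±1, so l_f ∈ {0, 2}; with 0 ≤ l_f ≤ n_f−1 = 3, the allowed l_f values are {0, 2}.
For l_f = 0: m_f ∈ {m_i−1, m_i, m_i+1} ∩ [−0, 0] = {0} → 1 state.
For l_f = 2: m_f ∈ {m_i−1, m_i, m_i+1} ∩ [−2, 2] = {0, 1, 2} → 3 states.
Total: 4.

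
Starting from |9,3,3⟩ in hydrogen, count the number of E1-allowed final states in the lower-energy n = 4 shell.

1

E1 requires Δl = ±1, so l_f ∈ {2, 4}; with 0 ≤ l_f ≤ n_f−1 = 3, the allowed l_f values are {2}.
For l_f = 2: m_f ∈ {m_i−1, m_i, m_i+1} ∩ [−2, 2] = {2} → 1 state.
Total: 1.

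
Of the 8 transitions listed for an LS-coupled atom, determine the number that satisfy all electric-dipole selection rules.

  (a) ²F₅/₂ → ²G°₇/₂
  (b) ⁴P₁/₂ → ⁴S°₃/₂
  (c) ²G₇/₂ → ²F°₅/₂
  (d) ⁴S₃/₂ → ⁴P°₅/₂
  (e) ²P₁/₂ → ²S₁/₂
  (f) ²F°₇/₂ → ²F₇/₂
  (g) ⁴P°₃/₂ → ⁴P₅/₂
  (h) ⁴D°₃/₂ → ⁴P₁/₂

(a) allowed
(b) allowed
(c) allowed
(d) allowed
(e) forbidden (parity fails)
(f) allowed
(g) allowed
(h) allowed
Total allowed: 7 of 8.

7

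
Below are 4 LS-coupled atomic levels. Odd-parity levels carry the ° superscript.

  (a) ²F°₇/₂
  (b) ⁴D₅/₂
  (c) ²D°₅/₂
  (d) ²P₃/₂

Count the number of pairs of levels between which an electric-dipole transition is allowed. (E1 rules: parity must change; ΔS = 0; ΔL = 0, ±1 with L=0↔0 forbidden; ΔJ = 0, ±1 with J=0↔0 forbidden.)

1

(a)–(b): forbidden (ΔS).
(a)–(c): forbidden (parity).
(a)–(d): forbidden (ΔL, ΔJ).
(b)–(c): forbidden (ΔS).
(b)–(d): forbidden (parity, ΔS).
(c)–(d): allowed.
Allowed pairs: 1 of 6.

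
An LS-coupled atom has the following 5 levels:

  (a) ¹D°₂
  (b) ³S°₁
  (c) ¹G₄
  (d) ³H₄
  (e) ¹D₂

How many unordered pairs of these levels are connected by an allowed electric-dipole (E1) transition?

1

(a)–(b): forbidden (parity, ΔS, ΔL).
(a)–(c): forbidden (ΔL, ΔJ).
(a)–(d): forbidden (ΔS, ΔL, ΔJ).
(a)–(e): allowed.
(b)–(c): forbidden (ΔS, ΔL, ΔJ).
(b)–(d): forbidden (ΔL, ΔJ).
(b)–(e): forbidden (ΔS, ΔL).
(c)–(d): forbidden (parity, ΔS).
(c)–(e): forbidden (parity, ΔL, ΔJ).
(d)–(e): forbidden (parity, ΔS, ΔL, ΔJ).
Allowed pairs: 1 of 10.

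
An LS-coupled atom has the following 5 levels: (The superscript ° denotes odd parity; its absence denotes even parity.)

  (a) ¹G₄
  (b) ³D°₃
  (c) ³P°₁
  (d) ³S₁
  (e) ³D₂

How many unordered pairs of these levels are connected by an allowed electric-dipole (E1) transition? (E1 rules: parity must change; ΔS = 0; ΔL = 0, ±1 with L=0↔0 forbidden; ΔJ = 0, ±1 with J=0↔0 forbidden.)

(a)–(b): forbidden (ΔS, ΔL).
(a)–(c): forbidden (ΔS, ΔL, ΔJ).
(a)–(d): forbidden (parity, ΔS, ΔL, ΔJ).
(a)–(e): forbidden (parity, ΔS, ΔL, ΔJ).
(b)–(c): forbidden (parity, ΔJ).
(b)–(d): forbidden (ΔL, ΔJ).
(b)–(e): allowed.
(c)–(d): allowed.
(c)–(e): allowed.
(d)–(e): forbidden (parity, ΔL).
Allowed pairs: 3 of 10.

3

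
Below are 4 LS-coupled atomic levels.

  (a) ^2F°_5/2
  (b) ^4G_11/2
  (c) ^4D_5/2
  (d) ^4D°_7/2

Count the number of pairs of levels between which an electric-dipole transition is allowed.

1

(a)–(b): forbidden (ΔS, ΔJ).
(a)–(c): forbidden (ΔS).
(a)–(d): forbidden (parity, ΔS).
(b)–(c): forbidden (parity, ΔL, ΔJ).
(b)–(d): forbidden (ΔL, ΔJ).
(c)–(d): allowed.
Allowed pairs: 1 of 6.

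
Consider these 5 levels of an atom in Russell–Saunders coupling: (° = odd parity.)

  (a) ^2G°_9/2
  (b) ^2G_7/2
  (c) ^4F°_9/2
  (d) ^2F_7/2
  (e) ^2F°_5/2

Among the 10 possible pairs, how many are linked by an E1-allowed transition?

4

(a)–(b): allowed.
(a)–(c): forbidden (parity, ΔS).
(a)–(d): allowed.
(a)–(e): forbidden (parity, ΔJ).
(b)–(c): forbidden (ΔS).
(b)–(d): forbidden (parity).
(b)–(e): allowed.
(c)–(d): forbidden (ΔS).
(c)–(e): forbidden (parity, ΔS, ΔJ).
(d)–(e): allowed.
Allowed pairs: 4 of 10.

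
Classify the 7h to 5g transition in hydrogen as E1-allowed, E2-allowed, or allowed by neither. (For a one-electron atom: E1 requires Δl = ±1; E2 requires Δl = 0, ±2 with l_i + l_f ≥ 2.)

Δl = 4 − 5 = -1; l_i + l_f = 9.
E1 (Δl = ±1): satisfied.
E2 (Δl = 0,±2, l_i+l_f ≥ 2): not satisfied.

E1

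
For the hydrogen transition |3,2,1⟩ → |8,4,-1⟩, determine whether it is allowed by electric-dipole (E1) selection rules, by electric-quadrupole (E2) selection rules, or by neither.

E2

Δl = 4 − 2 = +2; l_i + l_f = 6.
Δm_l = -2.
E1 (Δl = ±1, |Δm_l| ≤ 1): not satisfied.
E2 (Δl = 0,±2, l_i+l_f ≥ 2, |Δm_l| ≤ 2): satisfied.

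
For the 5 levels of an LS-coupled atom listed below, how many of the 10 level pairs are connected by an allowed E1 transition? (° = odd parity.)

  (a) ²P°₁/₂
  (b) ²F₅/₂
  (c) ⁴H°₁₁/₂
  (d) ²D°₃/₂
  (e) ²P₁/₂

3

(a)–(b): forbidden (ΔL, ΔJ).
(a)–(c): forbidden (parity, ΔS, ΔL, ΔJ).
(a)–(d): forbidden (parity).
(a)–(e): allowed.
(b)–(c): forbidden (ΔS, ΔL, ΔJ).
(b)–(d): allowed.
(b)–(e): forbidden (parity, ΔL, ΔJ).
(c)–(d): forbidden (parity, ΔS, ΔL, ΔJ).
(c)–(e): forbidden (ΔS, ΔL, ΔJ).
(d)–(e): allowed.
Allowed pairs: 3 of 10.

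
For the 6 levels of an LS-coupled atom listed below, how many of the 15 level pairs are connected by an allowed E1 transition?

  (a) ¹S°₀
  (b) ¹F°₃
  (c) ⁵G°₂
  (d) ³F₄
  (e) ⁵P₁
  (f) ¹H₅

(a)–(b): forbidden (parity, ΔL, ΔJ).
(a)–(c): forbidden (parity, ΔS, ΔL, ΔJ).
(a)–(d): forbidden (ΔS, ΔL, ΔJ).
(a)–(e): forbidden (ΔS).
(a)–(f): forbidden (ΔL, ΔJ).
(b)–(c): forbidden (parity, ΔS).
(b)–(d): forbidden (ΔS).
(b)–(e): forbidden (ΔS, ΔL, ΔJ).
(b)–(f): forbidden (ΔL, ΔJ).
(c)–(d): forbidden (ΔS, ΔJ).
(c)–(e): forbidden (ΔL).
(c)–(f): forbidden (ΔS, ΔJ).
(d)–(e): forbidden (parity, ΔS, ΔL, ΔJ).
(d)–(f): forbidden (parity, ΔS, ΔL).
(e)–(f): forbidden (parity, ΔS, ΔL, ΔJ).
Allowed pairs: 0 of 15.

0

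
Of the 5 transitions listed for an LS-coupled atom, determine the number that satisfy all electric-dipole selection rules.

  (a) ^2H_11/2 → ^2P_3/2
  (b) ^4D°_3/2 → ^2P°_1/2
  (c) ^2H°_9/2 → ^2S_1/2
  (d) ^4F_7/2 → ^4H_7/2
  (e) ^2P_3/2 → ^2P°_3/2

1

(a) forbidden (parity, ΔL, ΔJ fail)
(b) forbidden (parity, ΔS fail)
(c) forbidden (ΔL, ΔJ fail)
(d) forbidden (parity, ΔL fail)
(e) allowed
Total allowed: 1 of 5.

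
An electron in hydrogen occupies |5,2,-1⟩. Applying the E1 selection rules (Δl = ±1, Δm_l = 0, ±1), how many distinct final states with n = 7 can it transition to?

5

E1 requires Δl = ±1, so l_f ∈ {1, 3}; with 0 ≤ l_f ≤ n_f−1 = 6, the allowed l_f values are {1, 3}.
For l_f = 1: m_f ∈ {m_i−1, m_i, m_i+1} ∩ [−1, 1] = {-1, 0} → 2 states.
For l_f = 3: m_f ∈ {m_i−1, m_i, m_i+1} ∩ [−3, 3] = {-2, -1, 0} → 3 states.
Total: 5.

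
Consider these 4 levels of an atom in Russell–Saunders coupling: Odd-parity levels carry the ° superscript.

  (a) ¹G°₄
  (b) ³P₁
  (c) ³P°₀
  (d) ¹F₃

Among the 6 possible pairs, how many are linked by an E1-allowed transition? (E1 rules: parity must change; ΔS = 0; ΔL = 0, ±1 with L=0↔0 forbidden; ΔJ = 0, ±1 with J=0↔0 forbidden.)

2

(a)–(b): forbidden (ΔS, ΔL, ΔJ).
(a)–(c): forbidden (parity, ΔS, ΔL, ΔJ).
(a)–(d): allowed.
(b)–(c): allowed.
(b)–(d): forbidden (parity, ΔS, ΔL, ΔJ).
(c)–(d): forbidden (ΔS, ΔL, ΔJ).
Allowed pairs: 2 of 6.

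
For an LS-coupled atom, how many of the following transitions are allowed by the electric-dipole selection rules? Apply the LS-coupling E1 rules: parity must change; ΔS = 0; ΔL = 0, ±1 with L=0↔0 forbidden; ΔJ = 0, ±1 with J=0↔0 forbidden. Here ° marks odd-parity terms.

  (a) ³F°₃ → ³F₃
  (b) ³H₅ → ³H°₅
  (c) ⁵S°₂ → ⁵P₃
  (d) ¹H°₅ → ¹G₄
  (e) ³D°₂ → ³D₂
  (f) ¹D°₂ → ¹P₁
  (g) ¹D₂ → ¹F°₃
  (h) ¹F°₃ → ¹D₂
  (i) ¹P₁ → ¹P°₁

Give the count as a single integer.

9

(a) allowed
(b) allowed
(c) allowed
(d) allowed
(e) allowed
(f) allowed
(g) allowed
(h) allowed
(i) allowed
Total allowed: 9 of 9.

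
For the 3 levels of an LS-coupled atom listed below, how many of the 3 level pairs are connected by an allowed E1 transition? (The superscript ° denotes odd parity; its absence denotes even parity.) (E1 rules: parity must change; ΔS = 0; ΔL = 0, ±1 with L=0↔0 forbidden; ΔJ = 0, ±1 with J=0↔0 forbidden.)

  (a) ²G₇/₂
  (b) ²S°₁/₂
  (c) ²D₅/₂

0

(a)–(b): forbidden (ΔL, ΔJ).
(a)–(c): forbidden (parity, ΔL).
(b)–(c): forbidden (ΔL, ΔJ).
Allowed pairs: 0 of 3.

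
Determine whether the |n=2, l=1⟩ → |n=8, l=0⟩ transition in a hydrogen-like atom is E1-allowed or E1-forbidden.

allowed

Initial l = 1, final l = 0, so Δl = -1. E1 requires Δl = ±1: satisfied.
All E1 selection rules are satisfied.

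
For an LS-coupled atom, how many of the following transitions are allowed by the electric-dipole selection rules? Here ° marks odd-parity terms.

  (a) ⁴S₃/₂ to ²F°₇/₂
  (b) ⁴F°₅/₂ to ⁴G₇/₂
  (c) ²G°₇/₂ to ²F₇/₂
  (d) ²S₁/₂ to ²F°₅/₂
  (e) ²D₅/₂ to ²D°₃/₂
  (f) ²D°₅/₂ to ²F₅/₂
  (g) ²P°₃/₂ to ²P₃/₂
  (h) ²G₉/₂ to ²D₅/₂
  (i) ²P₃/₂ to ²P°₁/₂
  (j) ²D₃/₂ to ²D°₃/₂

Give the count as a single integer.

(a) forbidden (ΔS, ΔL, ΔJ fail)
(b) allowed
(c) allowed
(d) forbidden (ΔL, ΔJ fail)
(e) allowed
(f) allowed
(g) allowed
(h) forbidden (parity, ΔL, ΔJ fail)
(i) allowed
(j) allowed
Total allowed: 7 of 10.

7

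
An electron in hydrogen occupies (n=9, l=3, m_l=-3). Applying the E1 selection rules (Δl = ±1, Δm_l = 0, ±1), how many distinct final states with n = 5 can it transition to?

E1 requires Δl = ±1, so l_f ∈ {2, 4}; with 0 ≤ l_f ≤ n_f−1 = 4, the allowed l_f values are {2, 4}.
For l_f = 2: m_f ∈ {m_i−1, m_i, m_i+1} ∩ [−2, 2] = {-2} → 1 state.
For l_f = 4: m_f ∈ {m_i−1, m_i, m_i+1} ∩ [−4, 4] = {-4, -3, -2} → 3 states.
Total: 4.

4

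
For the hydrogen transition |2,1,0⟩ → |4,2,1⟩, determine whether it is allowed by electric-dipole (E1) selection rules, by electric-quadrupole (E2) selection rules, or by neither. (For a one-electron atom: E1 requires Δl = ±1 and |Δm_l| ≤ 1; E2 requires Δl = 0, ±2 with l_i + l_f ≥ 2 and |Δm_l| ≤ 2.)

Δl = 2 − 1 = +1; l_i + l_f = 3.
Δm_l = +1.
E1 (Δl = ±1, |Δm_l| ≤ 1): satisfied.
E2 (Δl = 0,±2, l_i+l_f ≥ 2, |Δm_l| ≤ 2): not satisfied.

E1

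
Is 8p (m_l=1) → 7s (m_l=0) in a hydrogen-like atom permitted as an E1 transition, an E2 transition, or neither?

Δl = 0 − 1 = -1; l_i + l_f = 1.
Δm_l = -1.
E1 (Δl = ±1, |Δm_l| ≤ 1): satisfied.
E2 (Δl = 0,±2, l_i+l_f ≥ 2, |Δm_l| ≤ 2): not satisfied.

E1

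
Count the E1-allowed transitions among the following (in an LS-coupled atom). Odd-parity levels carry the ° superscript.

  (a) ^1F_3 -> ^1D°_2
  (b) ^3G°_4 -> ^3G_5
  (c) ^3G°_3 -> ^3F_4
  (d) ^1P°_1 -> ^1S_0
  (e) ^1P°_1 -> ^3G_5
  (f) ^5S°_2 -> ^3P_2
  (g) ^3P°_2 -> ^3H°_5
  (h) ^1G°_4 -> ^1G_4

(a) allowed
(b) allowed
(c) allowed
(d) allowed
(e) forbidden (ΔS, ΔL, ΔJ fail)
(f) forbidden (ΔS fails)
(g) forbidden (parity, ΔL, ΔJ fail)
(h) allowed
Total allowed: 5 of 8.

5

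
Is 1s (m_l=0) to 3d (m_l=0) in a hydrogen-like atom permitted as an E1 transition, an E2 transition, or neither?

E2

Δl = 2 − 0 = +2; l_i + l_f = 2.
Δm_l = +0.
E1 (Δl = ±1, |Δm_l| ≤ 1): not satisfied.
E2 (Δl = 0,±2, l_i+l_f ≥ 2, |Δm_l| ≤ 2): satisfied.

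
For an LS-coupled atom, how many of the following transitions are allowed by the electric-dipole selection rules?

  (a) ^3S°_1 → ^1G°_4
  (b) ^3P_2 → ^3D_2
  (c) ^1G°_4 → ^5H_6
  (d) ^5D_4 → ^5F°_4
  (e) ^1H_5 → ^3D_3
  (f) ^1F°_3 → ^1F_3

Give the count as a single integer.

(a) forbidden (parity, ΔS, ΔL, ΔJ fail)
(b) forbidden (parity fails)
(c) forbidden (ΔS, ΔJ fail)
(d) allowed
(e) forbidden (parity, ΔS, ΔL, ΔJ fail)
(f) allowed
Total allowed: 2 of 6.

2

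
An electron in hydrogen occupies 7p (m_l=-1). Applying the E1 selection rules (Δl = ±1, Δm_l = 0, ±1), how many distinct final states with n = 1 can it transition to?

E1 requires Δl = ±1, so l_f ∈ {0, 2}; with 0 ≤ l_f ≤ n_f−1 = 0, the allowed l_f values are {0}.
For l_f = 0: m_f ∈ {m_i−1, m_i, m_i+1} ∩ [−0, 0] = {0} → 1 state.
Total: 1.

1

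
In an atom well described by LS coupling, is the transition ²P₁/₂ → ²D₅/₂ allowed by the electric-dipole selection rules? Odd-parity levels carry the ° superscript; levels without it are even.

forbidden

Initial level: S=1/2, L=1, J=1/2, parity even. Final level: S=1/2, L=2, J=5/2, parity even.
Parity must change: even → even — violated.
ΔS = 0: S: 1/2 → 1/2 — satisfied.
ΔL = 0, ±1 (not L=0↔0): L: 1 → 2, ΔL = +1 — satisfied.
ΔJ = 0, ±1 (not J=0↔0): J: 1/2 → 5/2, ΔJ = +2 — violated.
Rule(s) violated: parity, ΔJ.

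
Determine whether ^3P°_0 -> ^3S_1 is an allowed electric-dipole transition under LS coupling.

allowed

Reading off the term symbols: S 1→1, L 1→0, J 0→1, parity odd→even.
Parity must change: odd → even — passes.
ΔS = 0: S: 1 → 1 — passes.
ΔJ = 0, ±1 (not J=0↔0): J: 0 → 1, ΔJ = +1 — passes.
ΔL = 0, ±1 (not L=0↔0): L: 1 → 0, ΔL = -1 — passes.
All four E1 rules are satisfied.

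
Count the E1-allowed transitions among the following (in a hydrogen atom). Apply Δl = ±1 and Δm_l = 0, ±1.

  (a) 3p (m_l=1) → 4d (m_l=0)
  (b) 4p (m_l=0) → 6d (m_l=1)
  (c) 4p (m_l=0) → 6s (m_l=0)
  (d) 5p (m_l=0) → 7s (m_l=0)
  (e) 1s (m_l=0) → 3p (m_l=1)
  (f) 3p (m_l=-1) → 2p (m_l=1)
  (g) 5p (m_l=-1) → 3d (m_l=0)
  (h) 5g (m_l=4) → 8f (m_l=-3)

(a) allowed
(b) allowed
(c) allowed
(d) allowed
(e) allowed
(f) forbidden — Δl = +0 (E1 requires Δl = ±1); Δm_l = +2 (E1 requires Δm_l = 0, ±1)
(g) allowed
(h) forbidden — Δm_l = -7 (E1 requires Δm_l = 0, ±1)
Total allowed: 6 of 8.

6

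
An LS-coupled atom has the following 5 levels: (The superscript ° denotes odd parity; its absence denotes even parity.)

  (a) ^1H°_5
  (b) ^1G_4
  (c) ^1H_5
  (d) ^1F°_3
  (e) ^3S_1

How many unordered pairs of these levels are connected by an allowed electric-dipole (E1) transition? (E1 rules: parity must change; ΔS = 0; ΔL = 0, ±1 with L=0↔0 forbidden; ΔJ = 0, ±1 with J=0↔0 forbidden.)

(a)–(b): allowed.
(a)–(c): allowed.
(a)–(d): forbidden (parity, ΔL, ΔJ).
(a)–(e): forbidden (ΔS, ΔL, ΔJ).
(b)–(c): forbidden (parity).
(b)–(d): allowed.
(b)–(e): forbidden (parity, ΔS, ΔL, ΔJ).
(c)–(d): forbidden (ΔL, ΔJ).
(c)–(e): forbidden (parity, ΔS, ΔL, ΔJ).
(d)–(e): forbidden (ΔS, ΔL, ΔJ).
Allowed pairs: 3 of 10.

3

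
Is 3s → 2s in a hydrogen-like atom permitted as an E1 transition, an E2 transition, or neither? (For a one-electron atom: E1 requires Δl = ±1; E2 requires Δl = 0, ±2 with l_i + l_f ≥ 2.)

neither

Δl = 0 − 0 = +0; l_i + l_f = 0.
E1 (Δl = ±1): not satisfied.
E2 (Δl = 0,±2, l_i+l_f ≥ 2): not satisfied.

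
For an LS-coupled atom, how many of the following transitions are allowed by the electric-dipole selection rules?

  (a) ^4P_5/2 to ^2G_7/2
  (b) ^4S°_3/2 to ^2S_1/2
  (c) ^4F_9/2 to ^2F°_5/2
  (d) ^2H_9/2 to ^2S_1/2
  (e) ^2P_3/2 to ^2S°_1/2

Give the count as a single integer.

1

(a) forbidden (parity, ΔS, ΔL fail)
(b) forbidden (ΔS, ΔL fail)
(c) forbidden (ΔS, ΔJ fail)
(d) forbidden (parity, ΔL, ΔJ fail)
(e) allowed
Total allowed: 1 of 5.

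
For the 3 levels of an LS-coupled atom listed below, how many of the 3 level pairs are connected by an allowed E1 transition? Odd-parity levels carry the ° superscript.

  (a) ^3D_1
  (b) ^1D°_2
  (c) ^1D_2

(a)–(b): forbidden (ΔS).
(a)–(c): forbidden (parity, ΔS).
(b)–(c): allowed.
Allowed pairs: 1 of 3.

1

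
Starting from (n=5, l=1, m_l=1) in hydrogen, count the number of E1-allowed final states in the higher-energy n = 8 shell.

4

E1 requires Δl = ±1, so l_f ∈ {0, 2}; with 0 ≤ l_f ≤ n_f−1 = 7, the allowed l_f values are {0, 2}.
For l_f = 0: m_f ∈ {m_i−1, m_i, m_i+1} ∩ [−0, 0] = {0} → 1 state.
For l_f = 2: m_f ∈ {m_i−1, m_i, m_i+1} ∩ [−2, 2] = {0, 1, 2} → 3 states.
Total: 4.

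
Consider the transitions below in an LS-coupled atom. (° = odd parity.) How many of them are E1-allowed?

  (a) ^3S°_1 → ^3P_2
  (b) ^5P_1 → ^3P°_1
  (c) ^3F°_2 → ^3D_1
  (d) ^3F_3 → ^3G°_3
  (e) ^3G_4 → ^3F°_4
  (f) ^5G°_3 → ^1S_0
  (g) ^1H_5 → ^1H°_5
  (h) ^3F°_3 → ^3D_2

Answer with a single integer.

(a) allowed
(b) forbidden (ΔS fails)
(c) allowed
(d) allowed
(e) allowed
(f) forbidden (ΔS, ΔL, ΔJ fail)
(g) allowed
(h) allowed
Total allowed: 6 of 8.

6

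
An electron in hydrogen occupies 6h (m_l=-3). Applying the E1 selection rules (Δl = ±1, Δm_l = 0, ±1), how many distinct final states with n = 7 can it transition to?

E1 requires Δl = ±1, so l_f ∈ {4, 6}; with 0 ≤ l_f ≤ n_f−1 = 6, the allowed l_f values are {4, 6}.
For l_f = 4: m_f ∈ {m_i−1, m_i, m_i+1} ∩ [−4, 4] = {-4, -3, -2} → 3 states.
For l_f = 6: m_f ∈ {m_i−1, m_i, m_i+1} ∩ [−6, 6] = {-4, -3, -2} → 3 states.
Total: 6.

6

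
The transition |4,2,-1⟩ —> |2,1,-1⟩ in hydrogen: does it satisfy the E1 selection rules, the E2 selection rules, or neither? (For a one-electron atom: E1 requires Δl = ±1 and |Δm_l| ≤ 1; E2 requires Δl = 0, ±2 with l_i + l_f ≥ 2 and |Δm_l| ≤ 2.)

E1

Δl = 1 − 2 = -1; l_i + l_f = 3.
Δm_l = +0.
E1 (Δl = ±1, |Δm_l| ≤ 1): satisfied.
E2 (Δl = 0,±2, l_i+l_f ≥ 2, |Δm_l| ≤ 2): not satisfied.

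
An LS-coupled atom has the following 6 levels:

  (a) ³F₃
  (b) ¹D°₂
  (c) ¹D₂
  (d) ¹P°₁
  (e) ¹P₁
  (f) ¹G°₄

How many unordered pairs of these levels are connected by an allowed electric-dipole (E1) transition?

(a)–(b): forbidden (ΔS).
(a)–(c): forbidden (parity, ΔS).
(a)–(d): forbidden (ΔS, ΔL, ΔJ).
(a)–(e): forbidden (parity, ΔS, ΔL, ΔJ).
(a)–(f): forbidden (ΔS).
(b)–(c): allowed.
(b)–(d): forbidden (parity).
(b)–(e): allowed.
(b)–(f): forbidden (parity, ΔL, ΔJ).
(c)–(d): allowed.
(c)–(e): forbidden (parity).
(c)–(f): forbidden (ΔL, ΔJ).
(d)–(e): allowed.
(d)–(f): forbidden (parity, ΔL, ΔJ).
(e)–(f): forbidden (ΔL, ΔJ).
Allowed pairs: 4 of 15.

4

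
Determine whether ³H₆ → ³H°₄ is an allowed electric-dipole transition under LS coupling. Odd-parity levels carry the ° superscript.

forbidden

Initial level: S=1, L=5, J=6, parity even. Final level: S=1, L=5, J=4, parity odd.
Parity must change: even → odd — ok.
ΔS = 0: S: 1 → 1 — ok.
ΔL = 0, ±1 (not L=0↔0): L: 5 → 5, ΔL = +0 — ok.
ΔJ = 0, ±1 (not J=0↔0): J: 6 → 4, ΔJ = -2 — fails.
Rule(s) violated: ΔJ.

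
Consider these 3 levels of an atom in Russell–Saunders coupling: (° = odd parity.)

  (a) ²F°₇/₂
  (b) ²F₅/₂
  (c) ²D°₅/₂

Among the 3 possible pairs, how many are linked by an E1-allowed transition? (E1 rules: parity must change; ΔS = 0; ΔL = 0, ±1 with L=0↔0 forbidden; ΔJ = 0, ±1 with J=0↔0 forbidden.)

2

(a)–(b): allowed.
(a)–(c): forbidden (parity).
(b)–(c): allowed.
Allowed pairs: 2 of 3.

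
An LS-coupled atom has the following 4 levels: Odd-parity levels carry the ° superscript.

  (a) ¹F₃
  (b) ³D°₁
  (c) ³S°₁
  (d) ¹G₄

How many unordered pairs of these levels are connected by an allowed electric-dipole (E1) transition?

(a)–(b): forbidden (ΔS, ΔJ).
(a)–(c): forbidden (ΔS, ΔL, ΔJ).
(a)–(d): forbidden (parity).
(b)–(c): forbidden (parity, ΔL).
(b)–(d): forbidden (ΔS, ΔL, ΔJ).
(c)–(d): forbidden (ΔS, ΔL, ΔJ).
Allowed pairs: 0 of 6.

0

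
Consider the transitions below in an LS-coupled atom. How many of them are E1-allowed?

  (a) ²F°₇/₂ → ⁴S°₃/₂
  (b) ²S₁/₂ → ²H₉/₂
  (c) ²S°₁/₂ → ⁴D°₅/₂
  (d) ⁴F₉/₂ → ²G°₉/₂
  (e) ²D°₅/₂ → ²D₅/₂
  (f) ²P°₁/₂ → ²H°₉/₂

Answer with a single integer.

(a) forbidden (parity, ΔS, ΔL, ΔJ fail)
(b) forbidden (parity, ΔL, ΔJ fail)
(c) forbidden (parity, ΔS, ΔL, ΔJ fail)
(d) forbidden (ΔS fails)
(e) allowed
(f) forbidden (parity, ΔL, ΔJ fail)
Total allowed: 1 of 6.

1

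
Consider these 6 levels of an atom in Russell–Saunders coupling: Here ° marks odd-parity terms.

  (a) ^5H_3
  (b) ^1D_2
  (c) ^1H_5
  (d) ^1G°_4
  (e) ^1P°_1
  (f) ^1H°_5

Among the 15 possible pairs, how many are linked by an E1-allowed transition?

3

(a)–(b): forbidden (parity, ΔS, ΔL).
(a)–(c): forbidden (parity, ΔS, ΔJ).
(a)–(d): forbidden (ΔS).
(a)–(e): forbidden (ΔS, ΔL, ΔJ).
(a)–(f): forbidden (ΔS, ΔJ).
(b)–(c): forbidden (parity, ΔL, ΔJ).
(b)–(d): forbidden (ΔL, ΔJ).
(b)–(e): allowed.
(b)–(f): forbidden (ΔL, ΔJ).
(c)–(d): allowed.
(c)–(e): forbidden (ΔL, ΔJ).
(c)–(f): allowed.
(d)–(e): forbidden (parity, ΔL, ΔJ).
(d)–(f): forbidden (parity).
(e)–(f): forbidden (parity, ΔL, ΔJ).
Allowed pairs: 3 of 15.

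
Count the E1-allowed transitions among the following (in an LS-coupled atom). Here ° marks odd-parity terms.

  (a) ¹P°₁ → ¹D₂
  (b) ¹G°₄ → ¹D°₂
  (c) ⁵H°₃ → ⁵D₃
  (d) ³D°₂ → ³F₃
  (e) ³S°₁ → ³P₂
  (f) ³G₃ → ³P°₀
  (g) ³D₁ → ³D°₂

4

(a) allowed
(b) forbidden (parity, ΔL, ΔJ fail)
(c) forbidden (ΔL fails)
(d) allowed
(e) allowed
(f) forbidden (ΔL, ΔJ fail)
(g) allowed
Total allowed: 4 of 7.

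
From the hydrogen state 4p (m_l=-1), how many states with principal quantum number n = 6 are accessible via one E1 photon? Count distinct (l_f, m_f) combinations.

E1 requires Δl = ±1, so l_f ∈ {0, 2}; with 0 ≤ l_f ≤ n_f−1 = 5, the allowed l_f values are {0, 2}.
For l_f = 0: m_f ∈ {m_i−1, m_i, m_i+1} ∩ [−0, 0] = {0} → 1 state.
For l_f = 2: m_f ∈ {m_i−1, m_i, m_i+1} ∩ [−2, 2] = {-2, -1, 0} → 3 states.
Total: 4.

4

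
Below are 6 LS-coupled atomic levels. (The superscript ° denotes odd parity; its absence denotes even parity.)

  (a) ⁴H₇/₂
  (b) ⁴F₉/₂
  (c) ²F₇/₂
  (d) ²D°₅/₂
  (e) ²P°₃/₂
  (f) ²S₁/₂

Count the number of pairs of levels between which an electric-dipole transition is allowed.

(a)–(b): forbidden (parity, ΔL).
(a)–(c): forbidden (parity, ΔS, ΔL).
(a)–(d): forbidden (ΔS, ΔL).
(a)–(e): forbidden (ΔS, ΔL, ΔJ).
(a)–(f): forbidden (parity, ΔS, ΔL, ΔJ).
(b)–(c): forbidden (parity, ΔS).
(b)–(d): forbidden (ΔS, ΔJ).
(b)–(e): forbidden (ΔS, ΔL, ΔJ).
(b)–(f): forbidden (parity, ΔS, ΔL, ΔJ).
(c)–(d): allowed.
(c)–(e): forbidden (ΔL, ΔJ).
(c)–(f): forbidden (parity, ΔL, ΔJ).
(d)–(e): forbidden (parity).
(d)–(f): forbidden (ΔL, ΔJ).
(e)–(f): allowed.
Allowed pairs: 2 of 15.

2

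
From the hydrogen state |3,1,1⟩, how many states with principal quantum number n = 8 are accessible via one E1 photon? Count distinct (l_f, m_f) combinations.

4

E1 requires Δl = ±1, so l_f ∈ {0, 2}; with 0 ≤ l_f ≤ n_f−1 = 7, the allowed l_f values are {0, 2}.
For l_f = 0: m_f ∈ {m_i−1, m_i, m_i+1} ∩ [−0, 0] = {0} → 1 state.
For l_f = 2: m_f ∈ {m_i−1, m_i, m_i+1} ∩ [−2, 2] = {0, 1, 2} → 3 states.
Total: 4.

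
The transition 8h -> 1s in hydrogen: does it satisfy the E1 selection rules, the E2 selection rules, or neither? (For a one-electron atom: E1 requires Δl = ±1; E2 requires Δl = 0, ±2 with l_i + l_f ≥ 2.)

Δl = 0 − 5 = -5; l_i + l_f = 5.
E1 (Δl = ±1): not satisfied.
E2 (Δl = 0,±2, l_i+l_f ≥ 2): not satisfied.

neither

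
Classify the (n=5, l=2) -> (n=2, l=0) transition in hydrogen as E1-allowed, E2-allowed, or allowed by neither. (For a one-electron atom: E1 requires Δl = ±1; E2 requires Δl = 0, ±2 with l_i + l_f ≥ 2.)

Δl = 0 − 2 = -2; l_i + l_f = 2.
E1 (Δl = ±1): not satisfied.
E2 (Δl = 0,±2, l_i+l_f ≥ 2): satisfied.

E2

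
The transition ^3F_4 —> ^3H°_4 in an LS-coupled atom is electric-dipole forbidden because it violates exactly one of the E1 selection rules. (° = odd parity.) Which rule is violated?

the ΔL = 0, ±1 rule

Initial level: S=1, L=3, J=4, parity even. Final level: S=1, L=5, J=4, parity odd.
Parity must change: even → odd — satisfied.
ΔS = 0: S: 1 → 1 — satisfied.
ΔL = 0, ±1 (not L=0↔0): L: 3 → 5, ΔL = +2 — violated.
ΔJ = 0, ±1 (not J=0↔0): J: 4 → 4, ΔJ = +0 — satisfied.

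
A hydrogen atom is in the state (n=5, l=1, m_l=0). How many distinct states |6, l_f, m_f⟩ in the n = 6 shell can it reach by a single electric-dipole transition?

E1 requires Δl = ±1, so l_f ∈ {0, 2}; with 0 ≤ l_f ≤ n_f−1 = 5, the allowed l_f values are {0, 2}.
For l_f = 0: m_f ∈ {m_i−1, m_i, m_i+1} ∩ [−0, 0] = {0} → 1 state.
For l_f = 2: m_f ∈ {m_i−1, m_i, m_i+1} ∩ [−2, 2] = {-1, 0, 1} → 3 states.
Total: 4.

4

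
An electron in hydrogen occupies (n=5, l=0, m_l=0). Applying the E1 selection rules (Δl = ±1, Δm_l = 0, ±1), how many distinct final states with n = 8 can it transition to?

3

E1 requires Δl = ±1, so l_f ∈ {-1, 1}; with 0 ≤ l_f ≤ n_f−1 = 7, the allowed l_f values are {1}.
For l_f = 1: m_f ∈ {m_i−1, m_i, m_i+1} ∩ [−1, 1] = {-1, 0, 1} → 3 states.
Total: 3.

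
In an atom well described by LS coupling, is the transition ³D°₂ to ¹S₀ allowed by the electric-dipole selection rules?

Initial level: S=1, L=2, J=2, parity odd. Final level: S=0, L=0, J=0, parity even.
ΔJ = 0, ±1 (not J=0↔0): J: 2 → 0, ΔJ = -2 — violated.
ΔS = 0: S: 1 → 0 — violated.
ΔL = 0, ±1 (not L=0↔0): L: 2 → 0, ΔL = -2 — violated.
Parity must change: odd → even — satisfied.
Rule(s) violated: ΔS, ΔL, ΔJ.

forbidden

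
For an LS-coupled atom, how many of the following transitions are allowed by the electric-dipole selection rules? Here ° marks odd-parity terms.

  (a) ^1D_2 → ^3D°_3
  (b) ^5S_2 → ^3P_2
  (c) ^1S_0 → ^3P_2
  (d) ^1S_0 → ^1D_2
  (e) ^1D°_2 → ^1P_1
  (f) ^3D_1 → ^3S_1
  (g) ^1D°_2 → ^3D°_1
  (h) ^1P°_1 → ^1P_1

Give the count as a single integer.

(a) forbidden (ΔS fails)
(b) forbidden (parity, ΔS fail)
(c) forbidden (parity, ΔS, ΔJ fail)
(d) forbidden (parity, ΔL, ΔJ fail)
(e) allowed
(f) forbidden (parity, ΔL fail)
(g) forbidden (parity, ΔS fail)
(h) allowed
Total allowed: 2 of 8.

2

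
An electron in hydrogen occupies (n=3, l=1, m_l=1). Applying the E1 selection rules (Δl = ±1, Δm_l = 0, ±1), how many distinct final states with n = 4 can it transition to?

4

E1 requires Δl = ±1, so l_f ∈ {0, 2}; with 0 ≤ l_f ≤ n_f−1 = 3, the allowed l_f values are {0, 2}.
For l_f = 0: m_f ∈ {m_i−1, m_i, m_i+1} ∩ [−0, 0] = {0} → 1 state.
For l_f = 2: m_f ∈ {m_i−1, m_i, m_i+1} ∩ [−2, 2] = {0, 1, 2} → 3 states.
Total: 4.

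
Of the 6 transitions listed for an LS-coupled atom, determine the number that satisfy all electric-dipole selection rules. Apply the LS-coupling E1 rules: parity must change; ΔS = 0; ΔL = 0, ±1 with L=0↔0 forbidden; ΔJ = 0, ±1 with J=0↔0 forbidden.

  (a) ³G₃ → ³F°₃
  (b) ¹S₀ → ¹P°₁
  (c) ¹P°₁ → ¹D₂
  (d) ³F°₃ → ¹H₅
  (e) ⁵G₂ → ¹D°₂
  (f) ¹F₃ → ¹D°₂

(a) allowed
(b) allowed
(c) allowed
(d) forbidden (ΔS, ΔL, ΔJ fail)
(e) forbidden (ΔS, ΔL fail)
(f) allowed
Total allowed: 4 of 6.

4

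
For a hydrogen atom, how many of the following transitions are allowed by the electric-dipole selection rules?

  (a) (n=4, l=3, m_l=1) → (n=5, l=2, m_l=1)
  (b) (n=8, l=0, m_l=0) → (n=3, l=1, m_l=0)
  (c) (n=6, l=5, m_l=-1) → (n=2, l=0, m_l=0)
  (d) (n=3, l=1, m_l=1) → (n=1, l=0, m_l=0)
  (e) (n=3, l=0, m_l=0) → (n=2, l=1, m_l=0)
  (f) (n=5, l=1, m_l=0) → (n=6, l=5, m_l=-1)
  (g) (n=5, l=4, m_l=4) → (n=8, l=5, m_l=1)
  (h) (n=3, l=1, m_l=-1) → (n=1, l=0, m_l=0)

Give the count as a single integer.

5

(a) allowed
(b) allowed
(c) forbidden — Δl = -5 (E1 requires Δl = ±1)
(d) allowed
(e) allowed
(f) forbidden — Δl = +4 (E1 requires Δl = ±1)
(g) forbidden — Δm_l = -3 (E1 requires Δm_l = 0, ±1)
(h) allowed
Total allowed: 5 of 8.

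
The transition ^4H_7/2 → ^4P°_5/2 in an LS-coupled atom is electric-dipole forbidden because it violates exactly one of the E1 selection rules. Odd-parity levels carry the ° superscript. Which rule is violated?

Parity must change: even → odd — satisfied.
ΔS = 0: S: 3/2 → 3/2 — satisfied.
ΔL = 0, ±1 (not L=0↔0): L: 5 → 1, ΔL = -4 — violated.
ΔJ = 0, ±1 (not J=0↔0): J: 7/2 → 5/2, ΔJ = -1 — satisfied.

the ΔL = 0, ±1 rule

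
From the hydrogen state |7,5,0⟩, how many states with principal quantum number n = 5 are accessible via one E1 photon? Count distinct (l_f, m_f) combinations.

E1 requires Δl = ±1, so l_f ∈ {4, 6}; with 0 ≤ l_f ≤ n_f−1 = 4, the allowed l_f values are {4}.
For l_f = 4: m_f ∈ {m_i−1, m_i, m_i+1} ∩ [−4, 4] = {-1, 0, 1} → 3 states.
Total: 3.

3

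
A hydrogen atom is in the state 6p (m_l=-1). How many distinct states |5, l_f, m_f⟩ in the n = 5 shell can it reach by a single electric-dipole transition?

E1 requires Δl = ±1, so l_f ∈ {0, 2}; with 0 ≤ l_f ≤ n_f−1 = 4, the allowed l_f values are {0, 2}.
For l_f = 0: m_f ∈ {m_i−1, m_i, m_i+1} ∩ [−0, 0] = {0} → 1 state.
For l_f = 2: m_f ∈ {m_i−1, m_i, m_i+1} ∩ [−2, 2] = {-2, -1, 0} → 3 states.
Total: 4.

4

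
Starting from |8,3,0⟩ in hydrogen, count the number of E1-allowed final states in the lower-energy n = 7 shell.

E1 requires Δl = ±1, so l_f ∈ {2, 4}; with 0 ≤ l_f ≤ n_f−1 = 6, the allowed l_f values are {2, 4}.
For l_f = 2: m_f ∈ {m_i−1, m_i, m_i+1} ∩ [−2, 2] = {-1, 0, 1} → 3 states.
For l_f = 4: m_f ∈ {m_i−1, m_i, m_i+1} ∩ [−4, 4] = {-1, 0, 1} → 3 states.
Total: 6.

6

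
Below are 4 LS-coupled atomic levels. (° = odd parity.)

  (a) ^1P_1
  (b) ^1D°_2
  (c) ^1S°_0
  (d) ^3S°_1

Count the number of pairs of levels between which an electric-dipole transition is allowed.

2

(a)–(b): allowed.
(a)–(c): allowed.
(a)–(d): forbidden (ΔS).
(b)–(c): forbidden (parity, ΔL, ΔJ).
(b)–(d): forbidden (parity, ΔS, ΔL).
(c)–(d): forbidden (parity, ΔS, ΔL).
Allowed pairs: 2 of 6.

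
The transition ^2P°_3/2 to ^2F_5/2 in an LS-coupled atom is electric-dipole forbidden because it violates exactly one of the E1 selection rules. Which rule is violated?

Parity must change: odd → even — passes.
ΔS = 0: S: 1/2 → 1/2 — passes.
ΔL = 0, ±1 (not L=0↔0): L: 1 → 3, ΔL = +2 — fails.
ΔJ = 0, ±1 (not J=0↔0): J: 3/2 → 5/2, ΔJ = +1 — passes.

the ΔL = 0, ±1 rule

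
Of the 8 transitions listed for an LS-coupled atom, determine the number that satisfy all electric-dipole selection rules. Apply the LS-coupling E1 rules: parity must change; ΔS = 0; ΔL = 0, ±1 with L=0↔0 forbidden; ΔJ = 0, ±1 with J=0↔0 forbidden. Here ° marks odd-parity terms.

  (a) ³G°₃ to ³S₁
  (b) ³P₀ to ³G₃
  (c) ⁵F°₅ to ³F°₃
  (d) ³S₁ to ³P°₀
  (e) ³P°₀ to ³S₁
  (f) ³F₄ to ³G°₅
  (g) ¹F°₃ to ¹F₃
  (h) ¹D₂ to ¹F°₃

(a) forbidden (ΔL, ΔJ fail)
(b) forbidden (parity, ΔL, ΔJ fail)
(c) forbidden (parity, ΔS, ΔJ fail)
(d) allowed
(e) allowed
(f) allowed
(g) allowed
(h) allowed
Total allowed: 5 of 8.

5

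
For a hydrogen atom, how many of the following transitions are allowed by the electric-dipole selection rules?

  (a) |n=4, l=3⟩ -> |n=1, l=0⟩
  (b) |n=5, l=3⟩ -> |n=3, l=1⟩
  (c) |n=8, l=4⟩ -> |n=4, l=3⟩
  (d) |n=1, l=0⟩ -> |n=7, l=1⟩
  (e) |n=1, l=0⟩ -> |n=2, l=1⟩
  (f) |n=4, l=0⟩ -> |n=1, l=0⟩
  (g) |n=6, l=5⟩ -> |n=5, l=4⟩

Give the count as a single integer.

4

(a) forbidden — Δl = -3 (E1 requires Δl = ±1)
(b) forbidden — Δl = -2 (E1 requires Δl = ±1)
(c) allowed
(d) allowed
(e) allowed
(f) forbidden — Δl = +0 (E1 requires Δl = ±1)
(g) allowed
Total allowed: 4 of 7.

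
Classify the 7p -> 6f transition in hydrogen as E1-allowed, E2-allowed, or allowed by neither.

Δl = 3 − 1 = +2; l_i + l_f = 4.
E1 (Δl = ±1): not satisfied.
E2 (Δl = 0,±2, l_i+l_f ≥ 2): satisfied.

E2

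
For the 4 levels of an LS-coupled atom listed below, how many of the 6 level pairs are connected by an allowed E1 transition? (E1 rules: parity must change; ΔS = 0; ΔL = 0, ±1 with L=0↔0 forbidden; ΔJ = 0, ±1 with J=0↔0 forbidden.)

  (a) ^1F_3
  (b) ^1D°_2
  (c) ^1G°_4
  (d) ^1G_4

3

(a)–(b): allowed.
(a)–(c): allowed.
(a)–(d): forbidden (parity).
(b)–(c): forbidden (parity, ΔL, ΔJ).
(b)–(d): forbidden (ΔL, ΔJ).
(c)–(d): allowed.
Allowed pairs: 3 of 6.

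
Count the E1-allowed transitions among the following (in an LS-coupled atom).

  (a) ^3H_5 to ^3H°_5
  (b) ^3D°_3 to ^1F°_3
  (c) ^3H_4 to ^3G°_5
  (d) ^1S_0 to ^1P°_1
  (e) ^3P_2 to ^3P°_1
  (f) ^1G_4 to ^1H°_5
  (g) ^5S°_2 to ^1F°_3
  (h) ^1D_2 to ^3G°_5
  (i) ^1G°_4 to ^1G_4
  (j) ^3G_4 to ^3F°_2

(a) allowed
(b) forbidden (parity, ΔS fail)
(c) allowed
(d) allowed
(e) allowed
(f) allowed
(g) forbidden (parity, ΔS, ΔL fail)
(h) forbidden (ΔS, ΔL, ΔJ fail)
(i) allowed
(j) forbidden (ΔJ fails)
Total allowed: 6 of 10.

6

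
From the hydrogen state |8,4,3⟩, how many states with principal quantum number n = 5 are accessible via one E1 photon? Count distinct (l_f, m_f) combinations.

E1 requires Δl = ±1, so l_f ∈ {3, 5}; with 0 ≤ l_f ≤ n_f−1 = 4, the allowed l_f values are {3}.
For l_f = 3: m_f ∈ {m_i−1, m_i, m_i+1} ∩ [−3, 3] = {2, 3} → 2 states.
Total: 2.

2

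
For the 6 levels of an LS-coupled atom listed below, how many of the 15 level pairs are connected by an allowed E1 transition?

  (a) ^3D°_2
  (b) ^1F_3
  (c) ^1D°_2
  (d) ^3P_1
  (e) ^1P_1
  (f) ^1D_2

(a)–(b): forbidden (ΔS).
(a)–(c): forbidden (parity, ΔS).
(a)–(d): allowed.
(a)–(e): forbidden (ΔS).
(a)–(f): forbidden (ΔS).
(b)–(c): allowed.
(b)–(d): forbidden (parity, ΔS, ΔL, ΔJ).
(b)–(e): forbidden (parity, ΔL, ΔJ).
(b)–(f): forbidden (parity).
(c)–(d): forbidden (ΔS).
(c)–(e): allowed.
(c)–(f): allowed.
(d)–(e): forbidden (parity, ΔS).
(d)–(f): forbidden (parity, ΔS).
(e)–(f): forbidden (parity).
Allowed pairs: 4 of 15.

4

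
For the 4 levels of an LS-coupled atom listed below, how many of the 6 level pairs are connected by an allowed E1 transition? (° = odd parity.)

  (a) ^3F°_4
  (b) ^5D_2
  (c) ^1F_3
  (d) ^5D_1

(a)–(b): forbidden (ΔS, ΔJ).
(a)–(c): forbidden (ΔS).
(a)–(d): forbidden (ΔS, ΔJ).
(b)–(c): forbidden (parity, ΔS).
(b)–(d): forbidden (parity).
(c)–(d): forbidden (parity, ΔS, ΔJ).
Allowed pairs: 0 of 6.

0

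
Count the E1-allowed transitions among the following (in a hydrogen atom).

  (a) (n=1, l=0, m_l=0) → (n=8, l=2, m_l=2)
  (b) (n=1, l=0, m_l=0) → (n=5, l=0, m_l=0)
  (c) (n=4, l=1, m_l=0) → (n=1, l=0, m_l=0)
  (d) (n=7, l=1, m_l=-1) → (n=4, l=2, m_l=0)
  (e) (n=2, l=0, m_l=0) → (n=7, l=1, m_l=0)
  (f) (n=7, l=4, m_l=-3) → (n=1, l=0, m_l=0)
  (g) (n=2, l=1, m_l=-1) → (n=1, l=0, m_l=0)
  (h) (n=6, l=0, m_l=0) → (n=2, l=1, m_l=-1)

5

(a) forbidden — Δl = +2 (E1 requires Δl = ±1); Δm_l = +2 (E1 requires Δm_l = 0, ±1)
(b) forbidden — Δl = +0 (E1 requires Δl = ±1)
(c) allowed
(d) allowed
(e) allowed
(f) forbidden — Δl = -4 (E1 requires Δl = ±1); Δm_l = +3 (E1 requires Δm_l = 0, ±1)
(g) allowed
(h) allowed
Total allowed: 5 of 8.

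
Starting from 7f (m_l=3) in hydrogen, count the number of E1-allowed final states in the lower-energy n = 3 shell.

1

E1 requires Δl = ±1, so l_f ∈ {2, 4}; with 0 ≤ l_f ≤ n_f−1 = 2, the allowed l_f values are {2}.
For l_f = 2: m_f ∈ {m_i−1, m_i, m_i+1} ∩ [−2, 2] = {2} → 1 state.
Total: 1.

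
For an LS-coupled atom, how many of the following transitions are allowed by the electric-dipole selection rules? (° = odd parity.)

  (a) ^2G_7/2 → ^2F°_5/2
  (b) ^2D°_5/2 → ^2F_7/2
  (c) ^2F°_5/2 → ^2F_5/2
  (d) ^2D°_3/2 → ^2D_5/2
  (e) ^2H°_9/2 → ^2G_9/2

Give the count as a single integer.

5

(a) allowed
(b) allowed
(c) allowed
(d) allowed
(e) allowed
Total allowed: 5 of 5.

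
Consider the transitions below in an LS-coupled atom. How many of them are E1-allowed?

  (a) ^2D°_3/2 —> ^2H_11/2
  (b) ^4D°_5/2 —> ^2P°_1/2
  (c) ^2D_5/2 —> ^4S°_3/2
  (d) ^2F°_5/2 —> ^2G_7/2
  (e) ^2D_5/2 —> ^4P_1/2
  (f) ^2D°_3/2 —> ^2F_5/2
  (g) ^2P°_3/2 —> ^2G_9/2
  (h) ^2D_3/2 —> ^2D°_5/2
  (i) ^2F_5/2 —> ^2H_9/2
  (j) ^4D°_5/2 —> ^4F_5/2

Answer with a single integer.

(a) forbidden (ΔL, ΔJ fail)
(b) forbidden (parity, ΔS, ΔJ fail)
(c) forbidden (ΔS, ΔL fail)
(d) allowed
(e) forbidden (parity, ΔS, ΔJ fail)
(f) allowed
(g) forbidden (ΔL, ΔJ fail)
(h) allowed
(i) forbidden (parity, ΔL, ΔJ fail)
(j) allowed
Total allowed: 4 of 10.

4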